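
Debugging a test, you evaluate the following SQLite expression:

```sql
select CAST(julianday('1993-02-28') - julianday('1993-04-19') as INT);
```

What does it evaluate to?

0 days remain in February 1993 after the 28th (28 − 28).
March 1993: 31 days.
Then 19 days into April 1993.
Total: 0 + 31 + 19 = 50.
The subtraction is earlier − later, so the result is −50 → -50.

-50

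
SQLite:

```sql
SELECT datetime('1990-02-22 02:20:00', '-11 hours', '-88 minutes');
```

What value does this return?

1990-02-21 13:52:00

-11 hours from 1990-02-22 02:20:00 is 1990-02-21 15:20:00 (crosses midnight).
88 minutes = 1h 28m; -88 minutes from 1990-02-21 15:20:00 is 1990-02-21 13:52:00.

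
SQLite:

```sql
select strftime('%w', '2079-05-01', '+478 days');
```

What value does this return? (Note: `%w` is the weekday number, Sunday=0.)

3

First apply '+478 days': 2079-05-01 → 2080-08-21.
2080-08-21 is a Wednesday; with Sunday=0 that is 3.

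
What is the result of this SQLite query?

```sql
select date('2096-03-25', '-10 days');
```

2096-03-15

Going back 10 days within March lands on 2096-03-15.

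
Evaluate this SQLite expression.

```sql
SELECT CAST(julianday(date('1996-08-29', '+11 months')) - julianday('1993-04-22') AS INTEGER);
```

1559

Adding +11 months to 1996-08-29 gives 1997-07-29.
8 days remain in April 1993 after the 22nd (30 − 22).
Full months from May 1993 through June 1997 contribute their day counts.
Then 29 days into July 1997.
Total: 8 + 31 + 30 + 31 + 31 + 30 + 31 + 30 + 31 + 31 + 28 + 31 + 30 + 31 + 30 + 31 + 31 + 30 + 31 + 30 + 31 + 31 + 28 + 31 + 30 + 31 + 30 + 31 + 31 + 30 + 31 + 30 + 31 + 31 + 29 + 31 + 30 + 31 + 30 + 31 + 31 + 30 + 31 + 30 + 31 + 31 + 28 + 31 + 30 + 31 + 30 + 29 = 1559.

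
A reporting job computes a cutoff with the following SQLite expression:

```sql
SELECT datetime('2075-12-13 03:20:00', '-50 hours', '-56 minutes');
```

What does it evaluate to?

2075-12-11 00:24:00

-50 hours from 2075-12-13 03:20:00 is 2075-12-11 01:20:00 (crosses midnight).
-56 minutes from 2075-12-11 01:20:00 is 2075-12-11 00:24:00.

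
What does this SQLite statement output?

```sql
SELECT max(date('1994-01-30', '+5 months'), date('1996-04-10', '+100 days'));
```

date('1994-01-30', '+5 months') → 1994-06-30.
date('1996-04-10', '+100 days') → 1996-07-19.
Later of the two is 1996-07-19.

1996-07-19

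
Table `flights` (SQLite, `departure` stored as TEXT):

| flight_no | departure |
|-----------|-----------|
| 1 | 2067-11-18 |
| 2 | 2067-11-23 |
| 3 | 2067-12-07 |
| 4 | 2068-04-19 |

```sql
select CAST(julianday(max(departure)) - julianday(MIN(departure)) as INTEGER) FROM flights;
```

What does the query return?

153

MIN = 2067-11-18, MAX = 2068-04-19.
12 days remain in November 2067 after the 18th (30 − 18).
December 2067: 31 days.
January 2068: 31 days.
February 2068: 29 days (leap year).
March 2068: 31 days.
Then 19 days into April 2068.
Total: 12 + 31 + 31 + 29 + 31 + 19 = 153.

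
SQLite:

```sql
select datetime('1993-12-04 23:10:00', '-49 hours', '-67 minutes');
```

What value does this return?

-49 hours from 1993-12-04 23:10:00 is 1993-12-02 22:10:00 (crosses midnight).
67 minutes = 1h 7m; -67 minutes from 1993-12-02 22:10:00 is 1993-12-02 21:03:00.

1993-12-02 21:03:00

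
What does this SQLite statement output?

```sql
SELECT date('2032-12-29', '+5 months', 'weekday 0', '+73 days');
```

2033-08-10

Adding +5 months to 2032-12-29 gives 2033-05-29.
`weekday 0` advances to the next Sunday; 2033-05-29 is already a Sunday, so it stays at 2033-05-29.
Applying '+73 days' to 2033-05-29: counting 73 days forward gives 2033-08-10.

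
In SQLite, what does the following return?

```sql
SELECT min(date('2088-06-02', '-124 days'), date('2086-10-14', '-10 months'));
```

2085-12-14

date('2088-06-02', '-124 days') → 2088-01-30.
date('2086-10-14', '-10 months') → 2085-12-14.
Earlier of the two is 2085-12-14.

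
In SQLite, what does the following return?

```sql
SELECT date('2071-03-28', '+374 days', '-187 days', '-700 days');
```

Applying '+374 days' to 2071-03-28: counting 374 days forward gives 2072-04-05.
Applying '-187 days' to 2072-04-05: counting 187 days back gives 2071-10-01.
Applying '-700 days' to 2071-10-01: counting 700 days back gives 2069-10-31.

2069-10-31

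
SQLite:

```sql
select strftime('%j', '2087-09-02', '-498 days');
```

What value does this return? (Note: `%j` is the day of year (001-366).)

112

First apply '-498 days': 2087-09-02 → 2086-04-22.
Day-of-year for 2086-04-22: days since 2086-01-01 inclusive = 112, zero-padded to 112.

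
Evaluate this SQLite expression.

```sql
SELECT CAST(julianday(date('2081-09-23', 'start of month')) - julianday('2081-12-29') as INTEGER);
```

`start of month` rewinds 2081-09-23 to 2081-09-01.
29 days remain in September 2081 after the 1st (30 − 1).
October 2081: 31 days.
November 2081: 30 days.
Then 29 days into December 2081.
Total: 29 + 31 + 30 + 29 = 119.
The subtraction is earlier − later, so the result is −119 → -119.

-119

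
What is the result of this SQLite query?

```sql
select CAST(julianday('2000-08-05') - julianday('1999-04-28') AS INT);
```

2 days remain in April 1999 after the 28th (30 − 28).
Full months from May 1999 through July 2000 contribute their day counts.
Then 5 days into August 2000.
Total: 2 + 31 + 30 + 31 + 31 + 30 + 31 + 30 + 31 + 31 + 29 + 31 + 30 + 31 + 30 + 31 + 5 = 465.

465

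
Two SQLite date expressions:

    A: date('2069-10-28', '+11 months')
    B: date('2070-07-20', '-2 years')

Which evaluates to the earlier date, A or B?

A = 2070-09-28.
B = 2068-07-20.
B is earlier.

B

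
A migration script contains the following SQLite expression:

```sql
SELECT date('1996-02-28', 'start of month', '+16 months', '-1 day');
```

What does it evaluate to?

`start of month` rewinds 1996-02-28 to 1996-02-01.
Adding +16 months to 1996-02-01 gives 1997-06-01.
Going back 1 day from 1997-06-01 reaches 1997-05-31 (last day of May, 31 days).

1997-05-31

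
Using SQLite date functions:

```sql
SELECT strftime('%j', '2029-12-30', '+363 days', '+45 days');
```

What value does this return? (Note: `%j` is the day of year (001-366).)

042

First apply '+363 days', '+45 days': 2029-12-30 → 2031-02-11.
Day-of-year for 2031-02-11: days since 2031-01-01 inclusive = 42, zero-padded to 042.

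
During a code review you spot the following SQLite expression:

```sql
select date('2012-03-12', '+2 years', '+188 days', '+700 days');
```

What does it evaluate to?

Adding +2 years to 2012-03-12 gives 2014-03-12.
Applying '+188 days' to 2014-03-12: counting 188 days forward gives 2014-09-16.
Applying '+700 days' to 2014-09-16: counting 700 days forward gives 2016-08-16.

2016-08-16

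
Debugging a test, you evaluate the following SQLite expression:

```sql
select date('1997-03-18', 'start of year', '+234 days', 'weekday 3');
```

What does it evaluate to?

1997-08-27

`start of year` rewinds 1997-03-18 to 1997-01-01.
Applying '+234 days' to 1997-01-01: counting 234 days forward gives 1997-08-23.
`weekday 3` advances to the next Wednesday; 1997-08-23 is a Saturday, so it moves forward to 1997-08-27.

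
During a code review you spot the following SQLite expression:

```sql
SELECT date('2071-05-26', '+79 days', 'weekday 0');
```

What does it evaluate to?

Applying '+79 days' to 2071-05-26: counting 79 days forward gives 2071-08-13.
`weekday 0` advances to the next Sunday; 2071-08-13 is a Thursday, so it moves forward to 2071-08-16.

2071-08-16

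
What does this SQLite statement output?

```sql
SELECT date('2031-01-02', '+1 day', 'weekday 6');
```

Advancing 1 more day within January lands on 2031-01-03.
`weekday 6` advances to the next Saturday; 2031-01-03 is a Friday, so it moves forward to 2031-01-04.

2031-01-04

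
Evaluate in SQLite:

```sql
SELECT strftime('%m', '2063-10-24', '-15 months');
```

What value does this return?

07

First apply '-15 months': 2063-10-24 → 2062-07-24.
`%m` extracts the 2-digit month (01-12): 07.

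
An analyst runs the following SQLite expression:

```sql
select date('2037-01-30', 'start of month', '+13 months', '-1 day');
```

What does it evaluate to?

`start of month` rewinds 2037-01-30 to 2037-01-01.
Adding +13 months to 2037-01-01 gives 2038-02-01.
Going back 1 day from 2038-02-01 reaches 2038-01-31 (last day of January, 31 days).

2038-01-31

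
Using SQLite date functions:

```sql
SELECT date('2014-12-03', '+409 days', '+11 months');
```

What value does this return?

2016-12-16

Applying '+409 days' to 2014-12-03: counting 409 days forward gives 2016-01-16.
Adding +11 months to 2016-01-16 gives 2016-12-16.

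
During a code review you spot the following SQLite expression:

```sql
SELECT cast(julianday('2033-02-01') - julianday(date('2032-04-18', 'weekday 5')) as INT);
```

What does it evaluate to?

284

`weekday 5` advances to the next Friday; 2032-04-18 is a Sunday, so it moves forward to 2032-04-23.
7 days remain in April 2032 after the 23rd (30 − 23).
Full months from May 2032 through January 2033 contribute their day counts.
Then 1 day into February 2033.
Total: 7 + 31 + 30 + 31 + 31 + 30 + 31 + 30 + 31 + 31 + 1 = 284.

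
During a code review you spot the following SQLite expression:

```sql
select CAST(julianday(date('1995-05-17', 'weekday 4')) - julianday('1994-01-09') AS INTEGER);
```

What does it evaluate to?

494

`weekday 4` advances to the next Thursday; 1995-05-17 is a Wednesday, so it moves forward to 1995-05-18.
22 days remain in January 1994 after the 9th (31 − 9).
Full months from February 1994 through April 1995 contribute their day counts.
Then 18 days into May 1995.
Total: 22 + 28 + 31 + 30 + 31 + 30 + 31 + 31 + 30 + 31 + 30 + 31 + 31 + 28 + 31 + 30 + 18 = 494.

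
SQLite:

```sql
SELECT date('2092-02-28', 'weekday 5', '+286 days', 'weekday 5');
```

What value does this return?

2092-12-12

`weekday 5` advances to the next Friday; 2092-02-28 is a Thursday, so it moves forward to 2092-02-29.
Applying '+286 days' to 2092-02-29: counting 286 days forward gives 2092-12-11.
`weekday 5` advances to the next Friday; 2092-12-11 is a Thursday, so it moves forward to 2092-12-12.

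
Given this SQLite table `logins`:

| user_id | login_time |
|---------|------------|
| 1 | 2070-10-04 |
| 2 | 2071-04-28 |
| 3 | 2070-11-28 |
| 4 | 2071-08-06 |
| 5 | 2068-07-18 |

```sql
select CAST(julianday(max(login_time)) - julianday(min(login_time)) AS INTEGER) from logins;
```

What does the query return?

MIN = 2068-07-18, MAX = 2071-08-06.
13 days remain in July 2068 after the 18th (31 − 18).
Full months from August 2068 through July 2071 contribute their day counts.
Then 6 days into August 2071.
Total: 13 + 31 + 30 + 31 + 30 + 31 + 31 + 28 + 31 + 30 + 31 + 30 + 31 + 31 + 30 + 31 + 30 + 31 + 31 + 28 + 31 + 30 + 31 + 30 + 31 + 31 + 30 + 31 + 30 + 31 + 31 + 28 + 31 + 30 + 31 + 30 + 31 + 6 = 1114.

1114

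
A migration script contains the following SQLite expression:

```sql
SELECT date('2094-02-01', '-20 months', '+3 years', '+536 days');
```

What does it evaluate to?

2096-11-18

Adding -20 months to 2094-02-01 gives 2092-06-01.
Adding +3 years to 2092-06-01 gives 2095-06-01.
Applying '+536 days' to 2095-06-01: counting 536 days forward gives 2096-11-18.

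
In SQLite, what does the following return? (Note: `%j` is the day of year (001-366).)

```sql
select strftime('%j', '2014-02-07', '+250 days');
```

First apply '+250 days': 2014-02-07 → 2014-10-15.
Day-of-year for 2014-10-15: days since 2014-01-01 inclusive = 288, zero-padded to 288.

288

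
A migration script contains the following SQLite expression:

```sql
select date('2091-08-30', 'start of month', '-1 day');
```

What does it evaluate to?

`start of month` rewinds 2091-08-30 to 2091-08-01.
Going back 1 day from 2091-08-01 reaches 2091-07-31 (last day of July, 31 days).

2091-07-31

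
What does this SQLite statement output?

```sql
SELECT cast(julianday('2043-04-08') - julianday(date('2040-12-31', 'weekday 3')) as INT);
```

`weekday 3` advances to the next Wednesday; 2040-12-31 is a Monday, so it moves forward to 2041-01-02.
29 days remain in January 2041 after the 2nd (31 − 2).
Full months from February 2041 through March 2043 contribute their day counts.
Then 8 days into April 2043.
Total: 29 + 28 + 31 + 30 + 31 + 30 + 31 + 31 + 30 + 31 + 30 + 31 + 31 + 28 + 31 + 30 + 31 + 30 + 31 + 31 + 30 + 31 + 30 + 31 + 31 + 28 + 31 + 8 = 826.

826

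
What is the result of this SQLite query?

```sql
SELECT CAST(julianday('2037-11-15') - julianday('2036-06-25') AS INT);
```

5 days remain in June 2036 after the 25th (30 − 25).
Full months from July 2036 through October 2037 contribute their day counts.
Then 15 days into November 2037.
Total: 5 + 31 + 31 + 30 + 31 + 30 + 31 + 31 + 28 + 31 + 30 + 31 + 30 + 31 + 31 + 30 + 31 + 15 = 508.

508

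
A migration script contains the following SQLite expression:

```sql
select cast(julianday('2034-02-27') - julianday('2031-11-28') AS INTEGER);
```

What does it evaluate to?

2 days remain in November 2031 after the 28th (30 − 28).
Full months from December 2031 through January 2034 contribute their day counts.
Then 27 days into February 2034.
Total: 2 + 31 + 31 + 29 + 31 + 30 + 31 + 30 + 31 + 31 + 30 + 31 + 30 + 31 + 31 + 28 + 31 + 30 + 31 + 30 + 31 + 31 + 30 + 31 + 30 + 31 + 31 + 27 = 822.

822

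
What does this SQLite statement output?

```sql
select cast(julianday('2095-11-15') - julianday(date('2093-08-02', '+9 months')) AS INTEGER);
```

Adding +9 months to 2093-08-02 gives 2094-05-02.
29 days remain in May 2094 after the 2nd (31 − 2).
Full months from June 2094 through October 2095 contribute their day counts.
Then 15 days into November 2095.
Total: 29 + 30 + 31 + 31 + 30 + 31 + 30 + 31 + 31 + 28 + 31 + 30 + 31 + 30 + 31 + 31 + 30 + 31 + 15 = 562.

562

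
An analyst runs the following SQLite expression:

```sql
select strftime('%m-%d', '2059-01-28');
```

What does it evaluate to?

`%m-%d` extracts the month-day: 01-28.

01-28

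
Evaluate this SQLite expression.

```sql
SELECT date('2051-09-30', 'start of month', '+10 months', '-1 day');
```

`start of month` rewinds 2051-09-30 to 2051-09-01.
Adding +10 months to 2051-09-01 gives 2052-07-01.
Going back 1 day from 2052-07-01 reaches 2052-06-30 (last day of June, 30 days).

2052-06-30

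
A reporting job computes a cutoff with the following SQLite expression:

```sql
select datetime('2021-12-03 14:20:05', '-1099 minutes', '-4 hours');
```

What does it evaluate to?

1099 minutes = 18h 19m; -1099 minutes from 2021-12-03 14:20:05 is 2021-12-02 20:01:05 (crosses midnight).
-4 hours from 2021-12-02 20:01:05 is 2021-12-02 16:01:05.

2021-12-02 16:01:05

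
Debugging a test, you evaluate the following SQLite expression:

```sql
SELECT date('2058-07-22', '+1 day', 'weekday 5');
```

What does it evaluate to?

Advancing 1 more day within July lands on 2058-07-23.
`weekday 5` advances to the next Friday; 2058-07-23 is a Tuesday, so it moves forward to 2058-07-26.

2058-07-26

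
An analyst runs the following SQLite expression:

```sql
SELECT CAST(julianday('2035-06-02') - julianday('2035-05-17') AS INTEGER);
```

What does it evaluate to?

16

14 days remain in May 2035 after the 17th (31 − 17).
Then 2 days into June 2035.
Total: 14 + 2 = 16.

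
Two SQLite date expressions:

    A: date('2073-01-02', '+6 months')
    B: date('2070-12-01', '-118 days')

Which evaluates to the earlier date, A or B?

A = 2073-07-02.
B = 2070-08-05.
B is earlier.

B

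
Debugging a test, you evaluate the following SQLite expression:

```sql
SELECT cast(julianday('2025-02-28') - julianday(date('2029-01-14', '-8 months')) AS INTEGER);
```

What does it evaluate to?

Adding -8 months to 2029-01-14 gives 2028-05-14.
0 days remain in February 2025 after the 28th (28 − 28).
Full months from March 2025 through April 2028 contribute their day counts.
Then 14 days into May 2028.
Total: 0 + 31 + 30 + 31 + 30 + 31 + 31 + 30 + 31 + 30 + 31 + 31 + 28 + 31 + 30 + 31 + 30 + 31 + 31 + 30 + 31 + 30 + 31 + 31 + 28 + 31 + 30 + 31 + 30 + 31 + 31 + 30 + 31 + 30 + 31 + 31 + 29 + 31 + 30 + 14 = 1171.
The subtraction is earlier − later, so the result is −1171 → -1171.

-1171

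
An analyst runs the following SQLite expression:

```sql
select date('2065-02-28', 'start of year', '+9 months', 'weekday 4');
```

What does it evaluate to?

`start of year` rewinds 2065-02-28 to 2065-01-01.
Adding +9 months to 2065-01-01 gives 2065-10-01.
`weekday 4` advances to the next Thursday; 2065-10-01 is already a Thursday, so it stays at 2065-10-01.

2065-10-01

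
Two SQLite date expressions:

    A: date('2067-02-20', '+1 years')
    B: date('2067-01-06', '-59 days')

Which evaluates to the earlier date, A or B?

B

A = 2068-02-20.
B = 2066-11-08.
B is earlier.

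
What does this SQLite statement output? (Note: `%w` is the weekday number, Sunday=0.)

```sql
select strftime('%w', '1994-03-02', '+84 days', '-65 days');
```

First apply '+84 days', '-65 days': 1994-03-02 → 1994-03-21.
1994-03-21 is a Monday; with Sunday=0 that is 1.

1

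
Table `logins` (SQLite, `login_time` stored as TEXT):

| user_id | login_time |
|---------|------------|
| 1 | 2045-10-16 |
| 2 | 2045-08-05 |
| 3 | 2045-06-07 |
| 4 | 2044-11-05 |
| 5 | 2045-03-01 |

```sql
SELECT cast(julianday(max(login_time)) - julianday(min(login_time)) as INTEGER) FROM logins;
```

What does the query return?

345

MIN = 2044-11-05, MAX = 2045-10-16.
25 days remain in November 2044 after the 5th (30 − 5).
Full months from December 2044 through September 2045 contribute their day counts.
Then 16 days into October 2045.
Total: 25 + 31 + 31 + 28 + 31 + 30 + 31 + 30 + 31 + 31 + 30 + 16 = 345.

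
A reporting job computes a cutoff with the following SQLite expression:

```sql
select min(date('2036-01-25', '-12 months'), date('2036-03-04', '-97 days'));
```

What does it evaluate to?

2035-01-25

date('2036-01-25', '-12 months') → 2035-01-25.
date('2036-03-04', '-97 days') → 2035-11-28.
Earlier of the two is 2035-01-25.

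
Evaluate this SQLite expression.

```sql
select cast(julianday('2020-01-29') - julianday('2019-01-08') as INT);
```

23 days remain in January 2019 after the 8th (31 − 8).
Full months from February 2019 through December 2019 contribute their day counts.
Then 29 days into January 2020.
Total: 23 + 28 + 31 + 30 + 31 + 30 + 31 + 31 + 30 + 31 + 30 + 31 + 29 = 386.

386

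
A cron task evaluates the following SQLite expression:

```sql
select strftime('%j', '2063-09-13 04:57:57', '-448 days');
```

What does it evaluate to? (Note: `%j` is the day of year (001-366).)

173

First apply '-448 days': 2063-09-13 04:57:57 → 2062-06-22 04:57:57.
Day-of-year for 2062-06-22: days since 2062-01-01 inclusive = 173, zero-padded to 173.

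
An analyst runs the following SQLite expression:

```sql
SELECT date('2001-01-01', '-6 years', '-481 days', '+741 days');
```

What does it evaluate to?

1995-09-18

Adding -6 years to 2001-01-01 gives 1995-01-01.
Applying '-481 days' to 1995-01-01: counting 481 days back gives 1993-09-07.
Applying '+741 days' to 1993-09-07: counting 741 days forward gives 1995-09-18.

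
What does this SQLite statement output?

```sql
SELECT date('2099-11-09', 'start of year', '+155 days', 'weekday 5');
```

2099-06-05

`start of year` rewinds 2099-11-09 to 2099-01-01.
Applying '+155 days' to 2099-01-01: counting 155 days forward gives 2099-06-05.
`weekday 5` advances to the next Friday; 2099-06-05 is already a Friday, so it stays at 2099-06-05.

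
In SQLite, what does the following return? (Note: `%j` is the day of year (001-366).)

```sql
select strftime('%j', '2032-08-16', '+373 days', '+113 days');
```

First apply '+373 days', '+113 days': 2032-08-16 → 2033-12-15.
Day-of-year for 2033-12-15: days since 2033-01-01 inclusive = 349, zero-padded to 349.

349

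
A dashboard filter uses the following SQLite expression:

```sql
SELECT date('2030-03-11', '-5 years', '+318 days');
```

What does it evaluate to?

2026-01-23

Adding -5 years to 2030-03-11 gives 2025-03-11.
Applying '+318 days' to 2025-03-11: counting 318 days forward gives 2026-01-23.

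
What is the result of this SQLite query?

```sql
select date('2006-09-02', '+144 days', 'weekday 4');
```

2007-01-25

Applying '+144 days' to 2006-09-02: counting 144 days forward gives 2007-01-24.
`weekday 4` advances to the next Thursday; 2007-01-24 is a Wednesday, so it moves forward to 2007-01-25.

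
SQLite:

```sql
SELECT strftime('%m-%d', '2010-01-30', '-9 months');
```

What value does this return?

04-30

First apply '-9 months': 2010-01-30 → 2009-04-30.
`%m-%d` extracts the month-day: 04-30.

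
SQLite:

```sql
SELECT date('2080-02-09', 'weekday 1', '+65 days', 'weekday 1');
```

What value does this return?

`weekday 1` advances to the next Monday; 2080-02-09 is a Friday, so it moves forward to 2080-02-12.
Applying '+65 days' to 2080-02-12: counting 65 days forward gives 2080-04-17.
`weekday 1` advances to the next Monday; 2080-04-17 is a Wednesday, so it moves forward to 2080-04-22.

2080-04-22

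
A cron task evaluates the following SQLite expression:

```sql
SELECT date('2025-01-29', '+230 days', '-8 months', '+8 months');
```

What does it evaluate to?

Applying '+230 days' to 2025-01-29: counting 230 days forward gives 2025-09-16.
Adding -8 months to 2025-09-16 gives 2025-01-16.
Adding +8 months to 2025-01-16 gives 2025-09-16.

2025-09-16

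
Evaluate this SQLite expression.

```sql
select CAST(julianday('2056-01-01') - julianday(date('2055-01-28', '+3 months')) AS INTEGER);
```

Adding +3 months to 2055-01-28 gives 2055-04-28.
2 days remain in April 2055 after the 28th (30 − 28).
Full months from May 2055 through December 2055 contribute their day counts.
Then 1 day into January 2056.
Total: 2 + 31 + 30 + 31 + 31 + 30 + 31 + 30 + 31 + 1 = 248.

248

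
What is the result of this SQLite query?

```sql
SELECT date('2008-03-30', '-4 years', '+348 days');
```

2005-03-13

Adding -4 years to 2008-03-30 gives 2004-03-30.
Applying '+348 days' to 2004-03-30: counting 348 days forward gives 2005-03-13.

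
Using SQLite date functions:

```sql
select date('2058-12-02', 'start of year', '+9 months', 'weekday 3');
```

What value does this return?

`start of year` rewinds 2058-12-02 to 2058-01-01.
Adding +9 months to 2058-01-01 gives 2058-10-01.
`weekday 3` advances to the next Wednesday; 2058-10-01 is a Tuesday, so it moves forward to 2058-10-02.

2058-10-02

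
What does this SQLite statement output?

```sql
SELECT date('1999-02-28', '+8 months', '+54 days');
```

1999-12-21

Adding +8 months to 1999-02-28 gives 1999-10-28.
Applying '+54 days' to 1999-10-28: counting 54 days forward gives 1999-12-21.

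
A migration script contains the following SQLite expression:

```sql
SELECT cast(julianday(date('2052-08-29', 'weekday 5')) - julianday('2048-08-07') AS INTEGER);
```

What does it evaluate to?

1484

`weekday 5` advances to the next Friday; 2052-08-29 is a Thursday, so it moves forward to 2052-08-30.
24 days remain in August 2048 after the 7th (31 − 7).
Full months from September 2048 through July 2052 contribute their day counts.
Then 30 days into August 2052.
Total: 24 + 30 + 31 + 30 + 31 + 31 + 28 + 31 + 30 + 31 + 30 + 31 + 31 + 30 + 31 + 30 + 31 + 31 + 28 + 31 + 30 + 31 + 30 + 31 + 31 + 30 + 31 + 30 + 31 + 31 + 28 + 31 + 30 + 31 + 30 + 31 + 31 + 30 + 31 + 30 + 31 + 31 + 29 + 31 + 30 + 31 + 30 + 31 + 30 = 1484.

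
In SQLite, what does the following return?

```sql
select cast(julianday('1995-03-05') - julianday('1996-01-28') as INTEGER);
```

-329

26 days remain in March 1995 after the 5th (31 − 5).
Full months from April 1995 through December 1995 contribute their day counts.
Then 28 days into January 1996.
Total: 26 + 30 + 31 + 30 + 31 + 31 + 30 + 31 + 30 + 31 + 28 = 329.
The subtraction is earlier − later, so the result is −329 → -329.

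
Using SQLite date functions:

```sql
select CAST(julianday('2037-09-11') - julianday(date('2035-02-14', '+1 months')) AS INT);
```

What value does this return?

912

Adding +1 month to 2035-02-14 gives 2035-03-14.
17 days remain in March 2035 after the 14th (31 − 14).
Full months from April 2035 through August 2037 contribute their day counts.
Then 11 days into September 2037.
Total: 17 + 30 + 31 + 30 + 31 + 31 + 30 + 31 + 30 + 31 + 31 + 29 + 31 + 30 + 31 + 30 + 31 + 31 + 30 + 31 + 30 + 31 + 31 + 28 + 31 + 30 + 31 + 30 + 31 + 31 + 11 = 912.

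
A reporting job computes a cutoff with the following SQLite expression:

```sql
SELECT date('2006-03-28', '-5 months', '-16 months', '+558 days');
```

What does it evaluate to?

2006-01-07

Adding -5 months to 2006-03-28 gives 2005-10-28.
Adding -16 months to 2005-10-28 gives 2004-06-28.
Applying '+558 days' to 2004-06-28: counting 558 days forward gives 2006-01-07.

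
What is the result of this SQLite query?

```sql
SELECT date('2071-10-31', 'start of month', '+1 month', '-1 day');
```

2071-10-31

`start of month` rewinds 2071-10-31 to 2071-10-01.
Adding +1 month to 2071-10-01 gives 2071-11-01.
Going back 1 day from 2071-11-01 reaches 2071-10-31 (last day of October, 31 days).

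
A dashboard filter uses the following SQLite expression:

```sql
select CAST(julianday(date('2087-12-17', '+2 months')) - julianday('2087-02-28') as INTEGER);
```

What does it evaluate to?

Adding +2 months to 2087-12-17 gives 2088-02-17.
0 days remain in February 2087 after the 28th (28 − 28).
Full months from March 2087 through January 2088 contribute their day counts.
Then 17 days into February 2088.
Total: 0 + 31 + 30 + 31 + 30 + 31 + 31 + 30 + 31 + 30 + 31 + 31 + 17 = 354.

354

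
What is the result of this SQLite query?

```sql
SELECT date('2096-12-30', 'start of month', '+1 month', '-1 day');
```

`start of month` rewinds 2096-12-30 to 2096-12-01.
Adding +1 month to 2096-12-01 gives 2097-01-01.
Going back 1 day from 2097-01-01 reaches 2096-12-31 (last day of December, 31 days).

2096-12-31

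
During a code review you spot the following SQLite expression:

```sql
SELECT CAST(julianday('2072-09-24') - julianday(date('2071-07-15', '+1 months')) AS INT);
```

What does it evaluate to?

Adding +1 month to 2071-07-15 gives 2071-08-15.
16 days remain in August 2071 after the 15th (31 − 15).
Full months from September 2071 through August 2072 contribute their day counts.
Then 24 days into September 2072.
Total: 16 + 30 + 31 + 30 + 31 + 31 + 29 + 31 + 30 + 31 + 30 + 31 + 31 + 24 = 406.

406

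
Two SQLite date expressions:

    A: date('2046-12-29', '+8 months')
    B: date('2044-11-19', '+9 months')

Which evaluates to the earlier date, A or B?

A = 2047-08-29.
B = 2045-08-19.
B is earlier.

B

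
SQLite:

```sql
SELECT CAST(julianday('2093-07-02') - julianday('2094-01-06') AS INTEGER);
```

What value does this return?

29 days remain in July 2093 after the 2nd (31 − 2).
August 2093: 31 days.
September 2093: 30 days.
October 2093: 31 days.
November 2093: 30 days.
December 2093: 31 days.
Then 6 days into January 2094.
Total: 29 + 31 + 30 + 31 + 30 + 31 + 6 = 188.
The subtraction is earlier − later, so the result is −188 → -188.

-188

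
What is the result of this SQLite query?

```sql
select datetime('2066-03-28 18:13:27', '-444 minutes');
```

2066-03-28 10:49:27

444 minutes = 7h 24m; -444 minutes from 2066-03-28 18:13:27 is 2066-03-28 10:49:27.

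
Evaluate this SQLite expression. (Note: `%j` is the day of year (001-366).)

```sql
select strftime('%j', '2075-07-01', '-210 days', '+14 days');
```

First apply '-210 days', '+14 days': 2075-07-01 → 2074-12-17.
Day-of-year for 2074-12-17: days since 2074-01-01 inclusive = 351, zero-padded to 351.

351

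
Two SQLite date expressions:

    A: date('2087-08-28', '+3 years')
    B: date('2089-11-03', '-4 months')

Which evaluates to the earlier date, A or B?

A = 2090-08-28.
B = 2089-07-03.
B is earlier.

B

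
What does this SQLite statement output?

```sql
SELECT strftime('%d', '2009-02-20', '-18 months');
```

20

First apply '-18 months': 2009-02-20 → 2007-08-20.
`%d` extracts the 2-digit day of month: 20.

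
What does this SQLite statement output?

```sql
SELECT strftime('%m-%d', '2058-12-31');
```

12-31

`%m-%d` extracts the month-day: 12-31.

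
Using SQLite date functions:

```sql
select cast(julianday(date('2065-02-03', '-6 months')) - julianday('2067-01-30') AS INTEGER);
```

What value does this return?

Adding -6 months to 2065-02-03 gives 2064-08-03.
28 days remain in August 2064 after the 3rd (31 − 3).
Full months from September 2064 through December 2066 contribute their day counts.
Then 30 days into January 2067.
Total: 28 + 30 + 31 + 30 + 31 + 31 + 28 + 31 + 30 + 31 + 30 + 31 + 31 + 30 + 31 + 30 + 31 + 31 + 28 + 31 + 30 + 31 + 30 + 31 + 31 + 30 + 31 + 30 + 31 + 30 = 910.
The subtraction is earlier − later, so the result is −910 → -910.

-910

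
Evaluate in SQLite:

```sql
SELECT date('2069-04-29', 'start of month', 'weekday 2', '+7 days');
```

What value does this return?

2069-04-09

`start of month` rewinds 2069-04-29 to 2069-04-01.
`weekday 2` advances to the next Tuesday; 2069-04-01 is a Monday, so it moves forward to 2069-04-02.
Advancing 7 more days within April lands on 2069-04-09.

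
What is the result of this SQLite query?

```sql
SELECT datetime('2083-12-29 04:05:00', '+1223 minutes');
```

1223 minutes = 20h 23m; +1223 minutes from 2083-12-29 04:05:00 is 2083-12-30 00:28:00 (crosses midnight).

2083-12-30 00:28:00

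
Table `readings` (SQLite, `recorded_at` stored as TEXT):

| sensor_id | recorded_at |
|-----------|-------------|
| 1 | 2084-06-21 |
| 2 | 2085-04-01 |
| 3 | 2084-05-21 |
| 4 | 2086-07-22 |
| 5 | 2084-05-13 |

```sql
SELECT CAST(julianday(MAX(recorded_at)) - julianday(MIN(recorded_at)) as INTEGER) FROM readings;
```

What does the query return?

800

MIN = 2084-05-13, MAX = 2086-07-22.
18 days remain in May 2084 after the 13th (31 − 13).
Full months from June 2084 through June 2086 contribute their day counts.
Then 22 days into July 2086.
Total: 18 + 30 + 31 + 31 + 30 + 31 + 30 + 31 + 31 + 28 + 31 + 30 + 31 + 30 + 31 + 31 + 30 + 31 + 30 + 31 + 31 + 28 + 31 + 30 + 31 + 30 + 22 = 800.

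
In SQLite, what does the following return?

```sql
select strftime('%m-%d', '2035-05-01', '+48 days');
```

06-18

First apply '+48 days': 2035-05-01 → 2035-06-18.
`%m-%d` extracts the month-day: 06-18.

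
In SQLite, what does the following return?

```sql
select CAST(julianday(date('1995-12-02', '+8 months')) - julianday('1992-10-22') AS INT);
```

Adding +8 months to 1995-12-02 gives 1996-08-02.
9 days remain in October 1992 after the 22nd (31 − 22).
Full months from November 1992 through July 1996 contribute their day counts.
Then 2 days into August 1996.
Total: 9 + 30 + 31 + 31 + 28 + 31 + 30 + 31 + 30 + 31 + 31 + 30 + 31 + 30 + 31 + 31 + 28 + 31 + 30 + 31 + 30 + 31 + 31 + 30 + 31 + 30 + 31 + 31 + 28 + 31 + 30 + 31 + 30 + 31 + 31 + 30 + 31 + 30 + 31 + 31 + 29 + 31 + 30 + 31 + 30 + 31 + 2 = 1380.

1380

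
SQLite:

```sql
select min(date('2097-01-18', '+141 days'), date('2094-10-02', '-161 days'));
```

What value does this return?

date('2097-01-18', '+141 days') → 2097-06-08.
date('2094-10-02', '-161 days') → 2094-04-24.
Earlier of the two is 2094-04-24.

2094-04-24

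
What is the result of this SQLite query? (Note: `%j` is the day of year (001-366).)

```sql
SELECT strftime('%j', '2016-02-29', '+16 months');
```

First apply '+16 months': 2016-02-29 → 2017-06-29.
Day-of-year for 2017-06-29: days since 2017-01-01 inclusive = 180, zero-padded to 180.

180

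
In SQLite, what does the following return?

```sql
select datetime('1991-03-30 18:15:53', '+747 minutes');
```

747 minutes = 12h 27m; +747 minutes from 1991-03-30 18:15:53 is 1991-03-31 06:42:53 (crosses midnight).

1991-03-31 06:42:53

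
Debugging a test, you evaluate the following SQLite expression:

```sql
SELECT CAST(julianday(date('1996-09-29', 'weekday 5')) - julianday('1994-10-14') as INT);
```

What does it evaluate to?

721

`weekday 5` advances to the next Friday; 1996-09-29 is a Sunday, so it moves forward to 1996-10-04.
17 days remain in October 1994 after the 14th (31 − 14).
Full months from November 1994 through September 1996 contribute their day counts.
Then 4 days into October 1996.
Total: 17 + 30 + 31 + 31 + 28 + 31 + 30 + 31 + 30 + 31 + 31 + 30 + 31 + 30 + 31 + 31 + 29 + 31 + 30 + 31 + 30 + 31 + 31 + 30 + 4 = 721.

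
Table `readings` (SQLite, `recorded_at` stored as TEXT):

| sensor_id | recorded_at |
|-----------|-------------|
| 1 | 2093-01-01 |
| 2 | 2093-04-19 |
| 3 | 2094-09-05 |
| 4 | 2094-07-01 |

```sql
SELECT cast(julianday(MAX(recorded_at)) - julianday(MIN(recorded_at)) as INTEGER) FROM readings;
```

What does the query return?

MIN = 2093-01-01, MAX = 2094-09-05.
30 days remain in January 2093 after the 1st (31 − 1).
Full months from February 2093 through August 2094 contribute their day counts.
Then 5 days into September 2094.
Total: 30 + 28 + 31 + 30 + 31 + 30 + 31 + 31 + 30 + 31 + 30 + 31 + 31 + 28 + 31 + 30 + 31 + 30 + 31 + 31 + 5 = 612.

612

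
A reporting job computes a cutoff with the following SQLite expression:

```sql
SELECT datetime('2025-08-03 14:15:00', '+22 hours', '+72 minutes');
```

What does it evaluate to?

2025-08-04 13:27:00

+22 hours from 2025-08-03 14:15:00 is 2025-08-04 12:15:00 (crosses midnight).
72 minutes = 1h 12m; +72 minutes from 2025-08-04 12:15:00 is 2025-08-04 13:27:00.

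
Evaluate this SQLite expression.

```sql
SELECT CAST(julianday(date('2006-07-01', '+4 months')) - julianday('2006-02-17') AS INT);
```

Adding +4 months to 2006-07-01 gives 2006-11-01.
11 days remain in February 2006 after the 17th (28 − 17).
Full months from March 2006 through October 2006 contribute their day counts.
Then 1 day into November 2006.
Total: 11 + 31 + 30 + 31 + 30 + 31 + 31 + 30 + 31 + 1 = 257.

257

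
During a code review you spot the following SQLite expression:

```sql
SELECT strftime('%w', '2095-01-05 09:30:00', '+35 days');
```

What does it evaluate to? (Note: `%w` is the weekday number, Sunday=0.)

3

First apply '+35 days': 2095-01-05 09:30:00 → 2095-02-09 09:30:00.
2095-02-09 is a Wednesday; with Sunday=0 that is 3.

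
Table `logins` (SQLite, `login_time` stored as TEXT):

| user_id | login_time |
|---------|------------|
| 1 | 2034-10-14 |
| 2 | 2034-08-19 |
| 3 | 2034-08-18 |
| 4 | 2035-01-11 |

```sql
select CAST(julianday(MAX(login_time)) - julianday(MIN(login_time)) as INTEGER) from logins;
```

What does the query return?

146

MIN = 2034-08-18, MAX = 2035-01-11.
13 days remain in August 2034 after the 18th (31 − 18).
September 2034: 30 days.
October 2034: 31 days.
November 2034: 30 days.
December 2034: 31 days.
Then 11 days into January 2035.
Total: 13 + 30 + 31 + 30 + 31 + 11 = 146.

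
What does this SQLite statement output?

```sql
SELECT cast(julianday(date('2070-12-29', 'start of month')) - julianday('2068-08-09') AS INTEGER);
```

844

`start of month` rewinds 2070-12-29 to 2070-12-01.
22 days remain in August 2068 after the 9th (31 − 9).
Full months from September 2068 through November 2070 contribute their day counts.
Then 1 day into December 2070.
Total: 22 + 30 + 31 + 30 + 31 + 31 + 28 + 31 + 30 + 31 + 30 + 31 + 31 + 30 + 31 + 30 + 31 + 31 + 28 + 31 + 30 + 31 + 30 + 31 + 31 + 30 + 31 + 30 + 1 = 844.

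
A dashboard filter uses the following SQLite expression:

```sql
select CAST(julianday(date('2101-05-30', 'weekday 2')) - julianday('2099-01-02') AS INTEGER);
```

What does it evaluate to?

879

`weekday 2` advances to the next Tuesday; 2101-05-30 is a Monday, so it moves forward to 2101-05-31.
29 days remain in January 2099 after the 2nd (31 − 2).
Full months from February 2099 through April 2101 contribute their day counts.
Then 31 days into May 2101.
Total: 29 + 28 + 31 + 30 + 31 + 30 + 31 + 31 + 30 + 31 + 30 + 31 + 31 + 28 + 31 + 30 + 31 + 30 + 31 + 31 + 30 + 31 + 30 + 31 + 31 + 28 + 31 + 30 + 31 = 879.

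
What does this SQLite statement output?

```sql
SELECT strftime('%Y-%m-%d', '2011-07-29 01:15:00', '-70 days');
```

First apply '-70 days': 2011-07-29 01:15:00 → 2011-05-20 01:15:00.
`%Y-%m-%d` extracts the ISO date: 2011-05-20.

2011-05-20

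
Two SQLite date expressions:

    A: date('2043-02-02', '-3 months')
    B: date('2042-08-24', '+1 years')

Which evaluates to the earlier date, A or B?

A = 2042-11-02.
B = 2043-08-24.
A is earlier.

A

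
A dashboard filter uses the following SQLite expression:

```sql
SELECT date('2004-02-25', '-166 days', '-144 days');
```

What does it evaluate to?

Applying '-166 days' to 2004-02-25: counting 166 days back gives 2003-09-12.
Applying '-144 days' to 2003-09-12: counting 144 days back gives 2003-04-21.

2003-04-21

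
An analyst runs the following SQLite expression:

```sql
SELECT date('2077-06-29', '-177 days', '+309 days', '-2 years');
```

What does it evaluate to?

2075-11-08

Applying '-177 days' to 2077-06-29: counting 177 days back gives 2077-01-03.
Applying '+309 days' to 2077-01-03: counting 309 days forward gives 2077-11-08.
Adding -2 years to 2077-11-08 gives 2075-11-08.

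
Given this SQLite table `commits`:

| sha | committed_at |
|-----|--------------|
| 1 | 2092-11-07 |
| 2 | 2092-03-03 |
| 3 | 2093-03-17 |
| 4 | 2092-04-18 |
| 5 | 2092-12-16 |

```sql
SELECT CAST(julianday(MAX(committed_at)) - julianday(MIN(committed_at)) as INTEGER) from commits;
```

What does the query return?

379

MIN = 2092-03-03, MAX = 2093-03-17.
28 days remain in March 2092 after the 3rd (31 − 3).
Full months from April 2092 through February 2093 contribute their day counts.
Then 17 days into March 2093.
Total: 28 + 30 + 31 + 30 + 31 + 31 + 30 + 31 + 30 + 31 + 31 + 28 + 17 = 379.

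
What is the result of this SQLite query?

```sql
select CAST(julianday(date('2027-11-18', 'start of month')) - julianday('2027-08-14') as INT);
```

`start of month` rewinds 2027-11-18 to 2027-11-01.
17 days remain in August 2027 after the 14th (31 − 14).
September 2027: 30 days.
October 2027: 31 days.
Then 1 day into November 2027.
Total: 17 + 30 + 31 + 1 = 79.

79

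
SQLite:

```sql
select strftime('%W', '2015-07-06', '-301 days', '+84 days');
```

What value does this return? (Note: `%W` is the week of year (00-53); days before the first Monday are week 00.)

48

First apply '-301 days', '+84 days': 2015-07-06 → 2014-12-01.
2014-12-01 is a Monday. SQLite's %W counts Mondays since the year started; the result is 48.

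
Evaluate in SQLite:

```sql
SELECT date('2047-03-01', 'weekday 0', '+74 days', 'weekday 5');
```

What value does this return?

`weekday 0` advances to the next Sunday; 2047-03-01 is a Friday, so it moves forward to 2047-03-03.
Applying '+74 days' to 2047-03-03: counting 74 days forward gives 2047-05-16.
`weekday 5` advances to the next Friday; 2047-05-16 is a Thursday, so it moves forward to 2047-05-17.

2047-05-17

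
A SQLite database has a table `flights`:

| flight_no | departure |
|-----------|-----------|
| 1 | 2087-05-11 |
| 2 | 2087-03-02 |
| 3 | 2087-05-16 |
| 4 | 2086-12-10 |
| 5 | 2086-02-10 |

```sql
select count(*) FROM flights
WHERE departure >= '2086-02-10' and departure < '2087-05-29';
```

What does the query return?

Rows in [2086-02-10, 2087-05-29): 2087-05-11, 2087-03-02, 2087-05-16, 2086-12-10, 2086-02-10 → 5 rows.

5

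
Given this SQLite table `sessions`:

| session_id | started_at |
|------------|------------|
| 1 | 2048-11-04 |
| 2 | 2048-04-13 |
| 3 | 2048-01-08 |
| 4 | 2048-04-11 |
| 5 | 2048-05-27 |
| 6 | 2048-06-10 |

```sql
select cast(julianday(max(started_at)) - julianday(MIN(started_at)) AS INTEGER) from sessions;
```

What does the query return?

MIN = 2048-01-08, MAX = 2048-11-04.
23 days remain in January 2048 after the 8th (31 − 8).
Full months from February 2048 through October 2048 contribute their day counts.
Then 4 days into November 2048.
Total: 23 + 29 + 31 + 30 + 31 + 30 + 31 + 31 + 30 + 31 + 4 = 301.

301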